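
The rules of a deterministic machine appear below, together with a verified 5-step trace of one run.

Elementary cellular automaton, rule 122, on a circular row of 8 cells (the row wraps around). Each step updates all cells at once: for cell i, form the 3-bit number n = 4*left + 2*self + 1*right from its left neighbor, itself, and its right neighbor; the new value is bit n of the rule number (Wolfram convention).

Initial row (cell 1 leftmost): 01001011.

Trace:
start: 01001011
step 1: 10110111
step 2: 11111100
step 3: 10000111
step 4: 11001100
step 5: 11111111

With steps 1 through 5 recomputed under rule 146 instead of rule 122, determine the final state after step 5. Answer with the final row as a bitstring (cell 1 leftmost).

10000100

(re-executing steps 1..5 under rule 146; state before step 1: 01001011)
step 1: 00110000
step 2: 01001000
step 3: 10110100
step 4: 00000011
step 5: 10000100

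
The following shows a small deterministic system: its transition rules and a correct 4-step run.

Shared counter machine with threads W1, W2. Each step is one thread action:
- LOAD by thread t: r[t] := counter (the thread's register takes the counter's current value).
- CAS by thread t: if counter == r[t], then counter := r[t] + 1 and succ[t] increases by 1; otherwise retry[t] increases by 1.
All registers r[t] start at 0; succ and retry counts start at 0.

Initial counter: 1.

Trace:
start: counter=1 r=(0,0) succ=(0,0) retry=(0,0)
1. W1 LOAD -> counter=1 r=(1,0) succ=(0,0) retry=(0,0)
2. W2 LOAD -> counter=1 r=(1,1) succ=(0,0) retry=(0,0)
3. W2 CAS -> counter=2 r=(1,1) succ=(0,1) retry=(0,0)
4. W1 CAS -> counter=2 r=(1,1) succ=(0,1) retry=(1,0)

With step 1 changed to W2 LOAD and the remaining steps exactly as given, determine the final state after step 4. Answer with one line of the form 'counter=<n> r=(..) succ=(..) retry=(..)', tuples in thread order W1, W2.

(re-executing from step 1 with the substitution; state before step 1: counter=1 r=(0,0) succ=(0,0) retry=(0,0))
1. W2 LOAD -> counter=1 r=(0,1) succ=(0,0) retry=(0,0)
2. W2 LOAD -> counter=1 r=(0,1) succ=(0,0) retry=(0,0)
3. W2 CAS -> counter=2 r=(0,1) succ=(0,1) retry=(0,0)
4. W1 CAS -> counter=2 r=(0,1) succ=(0,1) retry=(1,0)

counter=2 r=(0,1) succ=(0,1) retry=(1,0)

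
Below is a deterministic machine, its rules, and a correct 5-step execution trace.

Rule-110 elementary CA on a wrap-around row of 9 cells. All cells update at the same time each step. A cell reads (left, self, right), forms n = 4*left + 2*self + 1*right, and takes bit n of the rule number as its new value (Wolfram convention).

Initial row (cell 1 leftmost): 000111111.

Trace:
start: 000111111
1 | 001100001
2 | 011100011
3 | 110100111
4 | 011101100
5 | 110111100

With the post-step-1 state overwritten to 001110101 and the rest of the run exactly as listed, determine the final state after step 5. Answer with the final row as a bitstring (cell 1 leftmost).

000110111

state after step 1 := 001110101
2 | 011011111
3 | 111110001
4 | 000010011
5 | 000110111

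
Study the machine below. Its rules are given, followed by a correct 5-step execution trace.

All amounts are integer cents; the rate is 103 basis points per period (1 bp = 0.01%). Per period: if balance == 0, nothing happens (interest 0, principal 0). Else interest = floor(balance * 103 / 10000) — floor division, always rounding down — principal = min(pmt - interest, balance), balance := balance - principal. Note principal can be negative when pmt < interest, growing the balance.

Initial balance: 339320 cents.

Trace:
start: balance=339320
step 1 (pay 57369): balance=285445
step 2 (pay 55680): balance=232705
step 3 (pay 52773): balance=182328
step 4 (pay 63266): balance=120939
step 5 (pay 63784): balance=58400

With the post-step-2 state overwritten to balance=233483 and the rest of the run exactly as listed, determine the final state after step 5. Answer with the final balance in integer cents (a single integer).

59203

state after step 2 := balance=233483
step 3 (pay 52773): balance=183114
step 4 (pay 63266): balance=121734
step 5 (pay 63784): balance=59203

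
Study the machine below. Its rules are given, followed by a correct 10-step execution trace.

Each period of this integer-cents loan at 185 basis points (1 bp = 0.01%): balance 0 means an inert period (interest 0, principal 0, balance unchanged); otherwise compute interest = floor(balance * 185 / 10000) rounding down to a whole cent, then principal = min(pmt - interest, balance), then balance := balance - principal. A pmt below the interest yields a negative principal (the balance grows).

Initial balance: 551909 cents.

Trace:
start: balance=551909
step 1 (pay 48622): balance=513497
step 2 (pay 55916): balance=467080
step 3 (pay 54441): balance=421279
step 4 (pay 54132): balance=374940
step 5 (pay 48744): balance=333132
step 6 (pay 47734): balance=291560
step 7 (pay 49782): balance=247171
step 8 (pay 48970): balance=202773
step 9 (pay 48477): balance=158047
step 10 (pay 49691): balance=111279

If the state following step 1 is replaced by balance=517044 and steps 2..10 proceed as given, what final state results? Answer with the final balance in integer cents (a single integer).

state after step 1 := balance=517044
step 2 (pay 55916): balance=470693
step 3 (pay 54441): balance=424959
step 4 (pay 54132): balance=378688
step 5 (pay 48744): balance=336949
step 6 (pay 47734): balance=295448
step 7 (pay 49782): balance=251131
step 8 (pay 48970): balance=206806
step 9 (pay 48477): balance=162154
step 10 (pay 49691): balance=115462

115462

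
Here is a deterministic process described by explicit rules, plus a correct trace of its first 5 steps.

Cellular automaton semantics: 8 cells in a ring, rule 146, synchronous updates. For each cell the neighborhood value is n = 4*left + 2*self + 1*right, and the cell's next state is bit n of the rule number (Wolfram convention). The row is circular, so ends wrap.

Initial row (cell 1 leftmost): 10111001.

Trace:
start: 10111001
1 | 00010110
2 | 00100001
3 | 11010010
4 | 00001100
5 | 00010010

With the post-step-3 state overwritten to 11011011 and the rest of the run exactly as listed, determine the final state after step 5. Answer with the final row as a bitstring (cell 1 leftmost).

state after step 3 := 11011011
4 | 10000001
5 | 01000010

01000010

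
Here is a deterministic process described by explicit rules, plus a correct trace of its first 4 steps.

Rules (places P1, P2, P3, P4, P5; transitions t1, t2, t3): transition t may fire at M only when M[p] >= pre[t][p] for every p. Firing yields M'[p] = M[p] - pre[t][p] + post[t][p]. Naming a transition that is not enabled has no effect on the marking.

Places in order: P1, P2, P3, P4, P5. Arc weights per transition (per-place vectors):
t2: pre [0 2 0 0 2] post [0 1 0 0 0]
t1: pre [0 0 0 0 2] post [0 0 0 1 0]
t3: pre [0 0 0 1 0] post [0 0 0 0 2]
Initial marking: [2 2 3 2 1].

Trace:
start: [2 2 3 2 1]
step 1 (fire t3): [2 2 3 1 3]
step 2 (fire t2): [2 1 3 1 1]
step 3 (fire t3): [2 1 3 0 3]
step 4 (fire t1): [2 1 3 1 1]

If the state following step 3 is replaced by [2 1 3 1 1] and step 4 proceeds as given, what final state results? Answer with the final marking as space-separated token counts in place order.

2 1 3 1 1

state after step 3 := [2 1 3 1 1]
step 4 (fire t1): [2 1 3 1 1]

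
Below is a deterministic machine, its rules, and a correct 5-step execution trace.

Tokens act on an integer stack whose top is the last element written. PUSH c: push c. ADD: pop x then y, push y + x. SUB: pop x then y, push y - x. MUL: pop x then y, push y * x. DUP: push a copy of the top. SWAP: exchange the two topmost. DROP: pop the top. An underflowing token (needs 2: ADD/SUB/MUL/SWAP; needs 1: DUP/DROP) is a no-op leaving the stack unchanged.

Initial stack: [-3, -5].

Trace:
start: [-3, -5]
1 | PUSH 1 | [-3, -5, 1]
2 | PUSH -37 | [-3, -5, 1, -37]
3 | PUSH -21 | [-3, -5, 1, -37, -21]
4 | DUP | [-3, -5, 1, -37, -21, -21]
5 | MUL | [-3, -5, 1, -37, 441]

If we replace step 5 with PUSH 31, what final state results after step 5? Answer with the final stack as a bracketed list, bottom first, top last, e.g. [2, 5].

[-3, -5, 1, -37, -21, -21, 31]

(re-executing from step 5 with the substitution; state before step 5: [-3, -5, 1, -37, -21, -21])
5 | PUSH 31 | [-3, -5, 1, -37, -21, -21, 31]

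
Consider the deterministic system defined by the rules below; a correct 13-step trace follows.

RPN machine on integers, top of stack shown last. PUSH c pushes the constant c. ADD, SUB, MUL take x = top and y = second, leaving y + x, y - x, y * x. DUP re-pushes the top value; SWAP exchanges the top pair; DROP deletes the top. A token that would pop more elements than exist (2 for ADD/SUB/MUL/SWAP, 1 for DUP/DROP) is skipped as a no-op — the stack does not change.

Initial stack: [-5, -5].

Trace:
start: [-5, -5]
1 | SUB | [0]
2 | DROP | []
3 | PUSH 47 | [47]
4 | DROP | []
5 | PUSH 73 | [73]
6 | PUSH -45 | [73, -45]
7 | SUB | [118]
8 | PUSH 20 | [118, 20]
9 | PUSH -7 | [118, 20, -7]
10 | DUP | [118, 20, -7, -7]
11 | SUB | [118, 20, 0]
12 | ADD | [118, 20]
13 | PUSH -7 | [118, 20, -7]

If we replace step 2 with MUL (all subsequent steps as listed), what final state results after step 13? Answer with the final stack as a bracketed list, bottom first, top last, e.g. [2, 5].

(re-executing from step 2 with the substitution; state before step 2: [0])
2 | MUL | [0]
3 | PUSH 47 | [0, 47]
4 | DROP | [0]
5 | PUSH 73 | [0, 73]
6 | PUSH -45 | [0, 73, -45]
7 | SUB | [0, 118]
8 | PUSH 20 | [0, 118, 20]
9 | PUSH -7 | [0, 118, 20, -7]
10 | DUP | [0, 118, 20, -7, -7]
11 | SUB | [0, 118, 20, 0]
12 | ADD | [0, 118, 20]
13 | PUSH -7 | [0, 118, 20, -7]

[0, 118, 20, -7]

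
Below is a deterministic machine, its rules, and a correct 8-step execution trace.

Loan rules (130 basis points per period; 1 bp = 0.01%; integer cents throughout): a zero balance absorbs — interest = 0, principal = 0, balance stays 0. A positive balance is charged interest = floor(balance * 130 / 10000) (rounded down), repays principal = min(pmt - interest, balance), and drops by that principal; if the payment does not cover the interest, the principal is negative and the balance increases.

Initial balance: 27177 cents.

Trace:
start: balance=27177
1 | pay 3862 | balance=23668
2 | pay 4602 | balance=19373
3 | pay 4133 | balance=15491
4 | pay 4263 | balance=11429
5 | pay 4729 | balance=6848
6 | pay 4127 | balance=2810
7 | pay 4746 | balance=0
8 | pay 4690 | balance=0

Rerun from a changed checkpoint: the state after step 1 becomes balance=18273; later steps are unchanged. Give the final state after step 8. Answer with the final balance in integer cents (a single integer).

0

state after step 1 := balance=18273
2 | pay 4602 | balance=13908
3 | pay 4133 | balance=9955
4 | pay 4263 | balance=5821
5 | pay 4729 | balance=1167
6 | pay 4127 | balance=0
7 | pay 4746 | balance=0
8 | pay 4690 | balance=0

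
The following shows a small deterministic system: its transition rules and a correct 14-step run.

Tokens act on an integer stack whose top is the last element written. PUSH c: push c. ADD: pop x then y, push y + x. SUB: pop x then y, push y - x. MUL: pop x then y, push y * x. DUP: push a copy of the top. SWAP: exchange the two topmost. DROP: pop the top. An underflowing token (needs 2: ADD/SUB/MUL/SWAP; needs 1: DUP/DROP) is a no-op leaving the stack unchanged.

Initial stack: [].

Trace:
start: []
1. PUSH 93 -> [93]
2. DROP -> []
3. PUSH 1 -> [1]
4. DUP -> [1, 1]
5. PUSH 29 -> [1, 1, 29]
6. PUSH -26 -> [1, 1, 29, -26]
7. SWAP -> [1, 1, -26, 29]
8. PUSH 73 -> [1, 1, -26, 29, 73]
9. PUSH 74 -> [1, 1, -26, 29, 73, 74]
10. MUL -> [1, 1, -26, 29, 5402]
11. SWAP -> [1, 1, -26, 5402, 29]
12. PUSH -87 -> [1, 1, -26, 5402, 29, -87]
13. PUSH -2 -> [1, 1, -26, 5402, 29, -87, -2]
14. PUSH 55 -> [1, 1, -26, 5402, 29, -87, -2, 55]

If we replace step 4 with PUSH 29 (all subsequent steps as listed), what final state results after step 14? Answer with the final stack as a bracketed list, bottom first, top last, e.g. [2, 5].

[1, 29, -26, 5402, 29, -87, -2, 55]

(re-executing from step 4 with the substitution; state before step 4: [1])
4. PUSH 29 -> [1, 29]
5. PUSH 29 -> [1, 29, 29]
6. PUSH -26 -> [1, 29, 29, -26]
7. SWAP -> [1, 29, -26, 29]
8. PUSH 73 -> [1, 29, -26, 29, 73]
9. PUSH 74 -> [1, 29, -26, 29, 73, 74]
10. MUL -> [1, 29, -26, 29, 5402]
11. SWAP -> [1, 29, -26, 5402, 29]
12. PUSH -87 -> [1, 29, -26, 5402, 29, -87]
13. PUSH -2 -> [1, 29, -26, 5402, 29, -87, -2]
14. PUSH 55 -> [1, 29, -26, 5402, 29, -87, -2, 55]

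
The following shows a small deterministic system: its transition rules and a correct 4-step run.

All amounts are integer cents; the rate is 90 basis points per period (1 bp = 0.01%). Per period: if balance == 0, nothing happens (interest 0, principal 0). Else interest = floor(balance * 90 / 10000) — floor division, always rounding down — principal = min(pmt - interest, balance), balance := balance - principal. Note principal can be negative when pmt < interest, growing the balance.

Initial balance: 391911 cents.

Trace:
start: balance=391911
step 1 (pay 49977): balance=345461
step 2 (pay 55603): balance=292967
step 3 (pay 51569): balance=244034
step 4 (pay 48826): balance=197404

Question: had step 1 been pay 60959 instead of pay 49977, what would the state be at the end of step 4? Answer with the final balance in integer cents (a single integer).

186122

(re-executing from step 1 with the substitution; state before step 1: balance=391911)
step 1 (pay 60959): balance=334479
step 2 (pay 55603): balance=281886
step 3 (pay 51569): balance=232853
step 4 (pay 48826): balance=186122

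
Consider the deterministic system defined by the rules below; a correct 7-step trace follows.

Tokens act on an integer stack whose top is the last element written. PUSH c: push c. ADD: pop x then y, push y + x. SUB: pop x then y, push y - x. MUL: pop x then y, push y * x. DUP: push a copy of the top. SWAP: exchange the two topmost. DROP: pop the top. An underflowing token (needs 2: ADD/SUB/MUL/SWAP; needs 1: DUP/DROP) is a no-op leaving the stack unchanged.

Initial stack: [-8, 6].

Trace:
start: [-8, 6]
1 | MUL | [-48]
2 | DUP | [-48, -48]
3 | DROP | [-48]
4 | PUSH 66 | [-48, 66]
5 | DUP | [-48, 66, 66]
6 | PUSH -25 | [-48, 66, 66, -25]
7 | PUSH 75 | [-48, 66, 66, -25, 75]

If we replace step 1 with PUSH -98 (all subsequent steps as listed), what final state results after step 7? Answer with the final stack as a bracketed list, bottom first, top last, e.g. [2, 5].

[-8, 6, -98, 66, 66, -25, 75]

(re-executing from step 1 with the substitution; state before step 1: [-8, 6])
1 | PUSH -98 | [-8, 6, -98]
2 | DUP | [-8, 6, -98, -98]
3 | DROP | [-8, 6, -98]
4 | PUSH 66 | [-8, 6, -98, 66]
5 | DUP | [-8, 6, -98, 66, 66]
6 | PUSH -25 | [-8, 6, -98, 66, 66, -25]
7 | PUSH 75 | [-8, 6, -98, 66, 66, -25, 75]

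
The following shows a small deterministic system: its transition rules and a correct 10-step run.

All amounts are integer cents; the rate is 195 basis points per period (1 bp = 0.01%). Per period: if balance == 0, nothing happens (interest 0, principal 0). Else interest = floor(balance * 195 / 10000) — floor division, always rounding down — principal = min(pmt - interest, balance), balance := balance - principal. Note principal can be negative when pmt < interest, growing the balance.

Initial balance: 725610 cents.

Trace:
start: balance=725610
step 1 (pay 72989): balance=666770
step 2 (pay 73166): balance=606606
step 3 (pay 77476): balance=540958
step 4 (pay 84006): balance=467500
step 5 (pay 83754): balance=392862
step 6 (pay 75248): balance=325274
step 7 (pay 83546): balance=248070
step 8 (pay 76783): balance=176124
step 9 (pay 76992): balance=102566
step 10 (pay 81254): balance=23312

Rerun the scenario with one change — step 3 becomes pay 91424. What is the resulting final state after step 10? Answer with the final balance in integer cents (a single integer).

7344

(re-executing from step 3 with the substitution; state before step 3: balance=606606)
step 3 (pay 91424): balance=527010
step 4 (pay 84006): balance=453280
step 5 (pay 83754): balance=378364
step 6 (pay 75248): balance=310494
step 7 (pay 83546): balance=233002
step 8 (pay 76783): balance=160762
step 9 (pay 76992): balance=86904
step 10 (pay 81254): balance=7344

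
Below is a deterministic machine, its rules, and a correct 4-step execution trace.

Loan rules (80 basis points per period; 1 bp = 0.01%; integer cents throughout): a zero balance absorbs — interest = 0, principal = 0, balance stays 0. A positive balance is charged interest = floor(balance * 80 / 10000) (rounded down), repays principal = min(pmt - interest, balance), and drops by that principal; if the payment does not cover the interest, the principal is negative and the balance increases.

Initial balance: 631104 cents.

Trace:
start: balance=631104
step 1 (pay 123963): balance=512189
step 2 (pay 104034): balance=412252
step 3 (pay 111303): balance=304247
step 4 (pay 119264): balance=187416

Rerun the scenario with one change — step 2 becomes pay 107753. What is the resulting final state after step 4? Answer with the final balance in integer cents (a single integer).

183637

(re-executing from step 2 with the substitution; state before step 2: balance=512189)
step 2 (pay 107753): balance=408533
step 3 (pay 111303): balance=300498
step 4 (pay 119264): balance=183637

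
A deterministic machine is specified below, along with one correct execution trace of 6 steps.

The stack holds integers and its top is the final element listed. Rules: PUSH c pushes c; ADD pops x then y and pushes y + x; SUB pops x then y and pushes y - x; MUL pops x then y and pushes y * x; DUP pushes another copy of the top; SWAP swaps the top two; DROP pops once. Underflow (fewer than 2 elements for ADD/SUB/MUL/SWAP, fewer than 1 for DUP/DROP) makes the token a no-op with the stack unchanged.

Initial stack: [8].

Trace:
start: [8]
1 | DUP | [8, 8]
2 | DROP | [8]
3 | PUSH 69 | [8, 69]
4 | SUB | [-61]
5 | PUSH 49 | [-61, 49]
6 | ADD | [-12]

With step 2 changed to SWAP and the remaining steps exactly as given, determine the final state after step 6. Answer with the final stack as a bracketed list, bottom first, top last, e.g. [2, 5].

(re-executing from step 2 with the substitution; state before step 2: [8, 8])
2 | SWAP | [8, 8]
3 | PUSH 69 | [8, 8, 69]
4 | SUB | [8, -61]
5 | PUSH 49 | [8, -61, 49]
6 | ADD | [8, -12]

[8, -12]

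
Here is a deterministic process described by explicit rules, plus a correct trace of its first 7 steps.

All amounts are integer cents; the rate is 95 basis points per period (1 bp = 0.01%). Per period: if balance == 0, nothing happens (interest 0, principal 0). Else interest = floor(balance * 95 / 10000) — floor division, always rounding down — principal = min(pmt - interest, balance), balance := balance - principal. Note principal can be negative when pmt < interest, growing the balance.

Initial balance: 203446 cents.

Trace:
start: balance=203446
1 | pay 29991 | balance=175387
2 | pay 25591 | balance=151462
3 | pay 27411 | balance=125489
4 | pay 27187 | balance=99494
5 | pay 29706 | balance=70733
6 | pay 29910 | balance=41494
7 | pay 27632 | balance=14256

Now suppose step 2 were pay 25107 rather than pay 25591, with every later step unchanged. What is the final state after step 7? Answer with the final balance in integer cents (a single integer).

14762

(re-executing from step 2 with the substitution; state before step 2: balance=175387)
2 | pay 25107 | balance=151946
3 | pay 27411 | balance=125978
4 | pay 27187 | balance=99987
5 | pay 29706 | balance=71230
6 | pay 29910 | balance=41996
7 | pay 27632 | balance=14762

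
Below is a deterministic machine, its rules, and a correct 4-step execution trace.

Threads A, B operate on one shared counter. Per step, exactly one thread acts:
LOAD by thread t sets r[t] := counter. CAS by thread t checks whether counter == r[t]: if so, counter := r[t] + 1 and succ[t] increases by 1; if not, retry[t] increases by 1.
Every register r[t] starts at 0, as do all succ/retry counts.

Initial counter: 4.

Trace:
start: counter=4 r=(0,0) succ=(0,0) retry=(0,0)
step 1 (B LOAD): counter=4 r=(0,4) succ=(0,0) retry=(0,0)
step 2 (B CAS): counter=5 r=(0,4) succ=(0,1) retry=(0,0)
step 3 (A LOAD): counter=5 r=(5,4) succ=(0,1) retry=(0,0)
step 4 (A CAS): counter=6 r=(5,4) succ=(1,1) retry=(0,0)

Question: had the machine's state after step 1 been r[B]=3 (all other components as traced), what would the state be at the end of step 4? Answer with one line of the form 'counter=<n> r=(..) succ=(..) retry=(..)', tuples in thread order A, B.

counter=5 r=(4,3) succ=(1,0) retry=(0,1)

state after step 1 := counter=4 r=(0,3) succ=(0,0) retry=(0,0)
step 2 (B CAS): counter=4 r=(0,3) succ=(0,0) retry=(0,1)
step 3 (A LOAD): counter=4 r=(4,3) succ=(0,0) retry=(0,1)
step 4 (A CAS): counter=5 r=(4,3) succ=(1,0) retry=(0,1)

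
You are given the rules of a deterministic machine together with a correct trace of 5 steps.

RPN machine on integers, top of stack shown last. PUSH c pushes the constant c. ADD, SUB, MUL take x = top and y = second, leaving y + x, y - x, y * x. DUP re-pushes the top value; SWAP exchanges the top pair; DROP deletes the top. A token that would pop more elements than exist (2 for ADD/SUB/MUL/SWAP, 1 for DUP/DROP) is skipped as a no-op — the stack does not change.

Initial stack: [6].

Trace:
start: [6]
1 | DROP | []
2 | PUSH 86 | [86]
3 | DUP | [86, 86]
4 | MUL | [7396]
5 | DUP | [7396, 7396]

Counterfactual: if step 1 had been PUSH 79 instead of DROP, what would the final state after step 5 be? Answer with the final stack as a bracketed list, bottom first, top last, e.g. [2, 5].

(re-executing from step 1 with the substitution; state before step 1: [6])
1 | PUSH 79 | [6, 79]
2 | PUSH 86 | [6, 79, 86]
3 | DUP | [6, 79, 86, 86]
4 | MUL | [6, 79, 7396]
5 | DUP | [6, 79, 7396, 7396]

[6, 79, 7396, 7396]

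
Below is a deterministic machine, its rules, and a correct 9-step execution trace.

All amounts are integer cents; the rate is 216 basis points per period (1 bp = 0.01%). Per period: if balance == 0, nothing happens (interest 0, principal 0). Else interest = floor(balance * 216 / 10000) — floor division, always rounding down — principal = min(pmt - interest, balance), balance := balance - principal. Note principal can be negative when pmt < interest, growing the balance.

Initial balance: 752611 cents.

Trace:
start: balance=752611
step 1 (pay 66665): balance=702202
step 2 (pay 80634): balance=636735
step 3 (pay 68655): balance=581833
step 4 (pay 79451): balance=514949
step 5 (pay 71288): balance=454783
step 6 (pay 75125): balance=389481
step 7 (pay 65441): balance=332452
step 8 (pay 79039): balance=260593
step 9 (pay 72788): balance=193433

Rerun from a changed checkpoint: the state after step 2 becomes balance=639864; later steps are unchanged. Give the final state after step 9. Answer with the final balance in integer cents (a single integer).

197069

state after step 2 := balance=639864
step 3 (pay 68655): balance=585030
step 4 (pay 79451): balance=518215
step 5 (pay 71288): balance=458120
step 6 (pay 75125): balance=392890
step 7 (pay 65441): balance=335935
step 8 (pay 79039): balance=264152
step 9 (pay 72788): balance=197069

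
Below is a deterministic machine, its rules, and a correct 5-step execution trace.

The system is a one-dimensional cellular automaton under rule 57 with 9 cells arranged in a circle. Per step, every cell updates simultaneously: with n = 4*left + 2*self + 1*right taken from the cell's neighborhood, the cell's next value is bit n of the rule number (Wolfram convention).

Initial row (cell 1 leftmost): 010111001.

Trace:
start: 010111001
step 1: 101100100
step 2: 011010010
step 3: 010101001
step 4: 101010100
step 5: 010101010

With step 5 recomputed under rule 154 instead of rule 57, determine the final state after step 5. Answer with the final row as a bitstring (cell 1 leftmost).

(re-executing step 5 under rule 154; state before step 5: 101010100)
step 5: 000000011

000000011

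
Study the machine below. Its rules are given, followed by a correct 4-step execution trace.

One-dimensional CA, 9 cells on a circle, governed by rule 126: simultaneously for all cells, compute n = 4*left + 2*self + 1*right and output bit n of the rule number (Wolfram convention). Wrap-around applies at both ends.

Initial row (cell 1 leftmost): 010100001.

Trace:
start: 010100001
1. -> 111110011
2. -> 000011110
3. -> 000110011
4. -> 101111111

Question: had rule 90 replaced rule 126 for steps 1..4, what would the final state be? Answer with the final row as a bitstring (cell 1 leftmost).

(re-executing steps 1..4 under rule 90; state before step 1: 010100001)
1. -> 000010010
2. -> 000101101
3. -> 101001100
4. -> 000111111

000111111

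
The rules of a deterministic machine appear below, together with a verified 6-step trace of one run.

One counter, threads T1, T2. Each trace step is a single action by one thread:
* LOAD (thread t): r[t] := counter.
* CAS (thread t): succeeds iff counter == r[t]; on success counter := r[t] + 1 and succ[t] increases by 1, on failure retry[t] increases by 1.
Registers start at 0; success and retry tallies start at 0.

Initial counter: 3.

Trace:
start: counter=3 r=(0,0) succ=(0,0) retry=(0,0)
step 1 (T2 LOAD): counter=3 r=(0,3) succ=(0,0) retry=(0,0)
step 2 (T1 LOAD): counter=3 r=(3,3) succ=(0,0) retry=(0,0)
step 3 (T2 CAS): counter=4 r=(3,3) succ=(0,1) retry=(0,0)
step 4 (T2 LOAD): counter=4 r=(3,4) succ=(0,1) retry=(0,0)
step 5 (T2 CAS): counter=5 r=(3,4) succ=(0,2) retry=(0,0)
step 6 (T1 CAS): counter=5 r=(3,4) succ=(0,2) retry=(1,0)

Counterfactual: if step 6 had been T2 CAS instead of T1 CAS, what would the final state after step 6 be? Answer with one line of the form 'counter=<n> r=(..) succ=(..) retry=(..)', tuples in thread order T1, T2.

counter=5 r=(3,4) succ=(0,2) retry=(0,1)

(re-executing from step 6 with the substitution; state before step 6: counter=5 r=(3,4) succ=(0,2) retry=(0,0))
step 6 (T2 CAS): counter=5 r=(3,4) succ=(0,2) retry=(0,1)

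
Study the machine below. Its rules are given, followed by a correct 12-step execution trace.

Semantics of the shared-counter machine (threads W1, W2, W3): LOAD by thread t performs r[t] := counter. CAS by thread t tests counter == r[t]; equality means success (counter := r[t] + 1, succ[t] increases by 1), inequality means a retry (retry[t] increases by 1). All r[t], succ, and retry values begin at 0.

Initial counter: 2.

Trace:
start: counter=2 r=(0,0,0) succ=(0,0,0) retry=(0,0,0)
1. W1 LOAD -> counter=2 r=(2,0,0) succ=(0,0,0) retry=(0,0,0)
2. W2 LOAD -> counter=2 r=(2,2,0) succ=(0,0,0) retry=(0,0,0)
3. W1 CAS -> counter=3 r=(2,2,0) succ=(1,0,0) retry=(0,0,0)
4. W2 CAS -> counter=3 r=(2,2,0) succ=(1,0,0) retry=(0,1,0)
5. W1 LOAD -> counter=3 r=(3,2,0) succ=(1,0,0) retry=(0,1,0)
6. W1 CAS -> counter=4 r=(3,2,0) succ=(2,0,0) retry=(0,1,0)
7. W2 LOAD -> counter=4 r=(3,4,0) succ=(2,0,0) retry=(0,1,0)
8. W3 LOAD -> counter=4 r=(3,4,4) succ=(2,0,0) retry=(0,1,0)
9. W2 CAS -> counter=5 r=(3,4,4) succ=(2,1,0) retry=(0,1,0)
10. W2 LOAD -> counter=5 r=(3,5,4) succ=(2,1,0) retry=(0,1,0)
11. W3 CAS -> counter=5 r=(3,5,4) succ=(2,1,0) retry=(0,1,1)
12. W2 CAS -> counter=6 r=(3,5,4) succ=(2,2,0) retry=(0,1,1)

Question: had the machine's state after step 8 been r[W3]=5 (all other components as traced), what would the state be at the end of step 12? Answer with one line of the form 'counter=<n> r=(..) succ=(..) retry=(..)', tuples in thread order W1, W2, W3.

state after step 8 := counter=4 r=(3,4,5) succ=(2,0,0) retry=(0,1,0)
9. W2 CAS -> counter=5 r=(3,4,5) succ=(2,1,0) retry=(0,1,0)
10. W2 LOAD -> counter=5 r=(3,5,5) succ=(2,1,0) retry=(0,1,0)
11. W3 CAS -> counter=6 r=(3,5,5) succ=(2,1,1) retry=(0,1,0)
12. W2 CAS -> counter=6 r=(3,5,5) succ=(2,1,1) retry=(0,2,0)

counter=6 r=(3,5,5) succ=(2,1,1) retry=(0,2,0)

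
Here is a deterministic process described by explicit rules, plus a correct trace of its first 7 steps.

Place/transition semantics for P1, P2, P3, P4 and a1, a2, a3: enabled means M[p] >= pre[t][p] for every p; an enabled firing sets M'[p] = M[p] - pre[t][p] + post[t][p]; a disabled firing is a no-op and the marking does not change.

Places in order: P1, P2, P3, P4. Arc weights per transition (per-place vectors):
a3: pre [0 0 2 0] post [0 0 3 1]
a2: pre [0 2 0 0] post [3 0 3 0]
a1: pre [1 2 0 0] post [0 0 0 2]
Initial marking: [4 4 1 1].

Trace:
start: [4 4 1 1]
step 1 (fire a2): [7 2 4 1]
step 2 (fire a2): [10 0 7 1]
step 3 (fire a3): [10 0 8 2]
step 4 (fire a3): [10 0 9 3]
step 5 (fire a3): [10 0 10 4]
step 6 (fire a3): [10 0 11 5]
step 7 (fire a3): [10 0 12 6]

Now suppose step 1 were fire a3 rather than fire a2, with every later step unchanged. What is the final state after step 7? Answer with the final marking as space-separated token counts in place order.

(re-executing from step 1 with the substitution; state before step 1: [4 4 1 1])
step 1 (fire a3): [4 4 1 1]
step 2 (fire a2): [7 2 4 1]
step 3 (fire a3): [7 2 5 2]
step 4 (fire a3): [7 2 6 3]
step 5 (fire a3): [7 2 7 4]
step 6 (fire a3): [7 2 8 5]
step 7 (fire a3): [7 2 9 6]

7 2 9 6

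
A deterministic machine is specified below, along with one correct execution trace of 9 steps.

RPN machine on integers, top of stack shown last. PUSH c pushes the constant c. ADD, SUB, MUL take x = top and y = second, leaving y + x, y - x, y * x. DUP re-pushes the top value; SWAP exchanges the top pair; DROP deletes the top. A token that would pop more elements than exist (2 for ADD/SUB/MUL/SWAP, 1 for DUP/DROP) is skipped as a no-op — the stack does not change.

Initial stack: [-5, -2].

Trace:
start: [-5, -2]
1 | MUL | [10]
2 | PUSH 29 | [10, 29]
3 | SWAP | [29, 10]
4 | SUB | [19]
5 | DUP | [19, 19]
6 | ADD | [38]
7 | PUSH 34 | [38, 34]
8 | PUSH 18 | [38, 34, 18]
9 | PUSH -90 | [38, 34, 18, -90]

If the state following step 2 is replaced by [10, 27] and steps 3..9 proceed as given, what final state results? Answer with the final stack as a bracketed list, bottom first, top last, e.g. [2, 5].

[34, 34, 18, -90]

state after step 2 := [10, 27]
3 | SWAP | [27, 10]
4 | SUB | [17]
5 | DUP | [17, 17]
6 | ADD | [34]
7 | PUSH 34 | [34, 34]
8 | PUSH 18 | [34, 34, 18]
9 | PUSH -90 | [34, 34, 18, -90]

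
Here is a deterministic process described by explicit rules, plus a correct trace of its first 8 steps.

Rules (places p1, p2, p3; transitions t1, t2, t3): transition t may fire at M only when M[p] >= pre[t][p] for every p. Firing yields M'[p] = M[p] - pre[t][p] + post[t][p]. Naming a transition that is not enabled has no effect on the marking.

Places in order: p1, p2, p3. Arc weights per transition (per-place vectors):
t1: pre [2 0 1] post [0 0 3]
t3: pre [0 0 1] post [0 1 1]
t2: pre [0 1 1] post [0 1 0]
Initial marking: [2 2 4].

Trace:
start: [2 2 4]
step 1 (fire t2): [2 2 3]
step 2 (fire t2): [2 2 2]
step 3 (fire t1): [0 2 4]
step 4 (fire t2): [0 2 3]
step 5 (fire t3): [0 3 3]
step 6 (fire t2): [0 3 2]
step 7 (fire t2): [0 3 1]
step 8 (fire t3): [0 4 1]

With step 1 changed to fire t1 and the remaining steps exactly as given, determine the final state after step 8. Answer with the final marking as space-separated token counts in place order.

(re-executing from step 1 with the substitution; state before step 1: [2 2 4])
step 1 (fire t1): [0 2 6]
step 2 (fire t2): [0 2 5]
step 3 (fire t1): [0 2 5]
step 4 (fire t2): [0 2 4]
step 5 (fire t3): [0 3 4]
step 6 (fire t2): [0 3 3]
step 7 (fire t2): [0 3 2]
step 8 (fire t3): [0 4 2]

0 4 2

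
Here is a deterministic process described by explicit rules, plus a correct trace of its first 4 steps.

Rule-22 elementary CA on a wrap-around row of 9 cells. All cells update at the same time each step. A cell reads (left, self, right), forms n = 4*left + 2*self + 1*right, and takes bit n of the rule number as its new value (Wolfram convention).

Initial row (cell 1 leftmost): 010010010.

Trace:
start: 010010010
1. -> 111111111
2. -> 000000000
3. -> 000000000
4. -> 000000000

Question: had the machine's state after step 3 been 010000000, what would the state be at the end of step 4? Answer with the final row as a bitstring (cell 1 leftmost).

111000000

state after step 3 := 010000000
4. -> 111000000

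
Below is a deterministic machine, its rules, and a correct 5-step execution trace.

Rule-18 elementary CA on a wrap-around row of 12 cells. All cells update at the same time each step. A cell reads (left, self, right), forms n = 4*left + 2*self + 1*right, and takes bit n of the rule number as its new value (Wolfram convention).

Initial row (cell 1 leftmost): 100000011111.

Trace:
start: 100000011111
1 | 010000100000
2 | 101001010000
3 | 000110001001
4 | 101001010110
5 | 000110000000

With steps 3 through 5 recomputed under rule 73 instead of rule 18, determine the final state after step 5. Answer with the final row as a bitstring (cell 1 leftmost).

(re-executing steps 3..5 under rule 73; state before step 3: 101001010000)
3 | 000000000110
4 | 111111110110
5 | 100000010110

100000010110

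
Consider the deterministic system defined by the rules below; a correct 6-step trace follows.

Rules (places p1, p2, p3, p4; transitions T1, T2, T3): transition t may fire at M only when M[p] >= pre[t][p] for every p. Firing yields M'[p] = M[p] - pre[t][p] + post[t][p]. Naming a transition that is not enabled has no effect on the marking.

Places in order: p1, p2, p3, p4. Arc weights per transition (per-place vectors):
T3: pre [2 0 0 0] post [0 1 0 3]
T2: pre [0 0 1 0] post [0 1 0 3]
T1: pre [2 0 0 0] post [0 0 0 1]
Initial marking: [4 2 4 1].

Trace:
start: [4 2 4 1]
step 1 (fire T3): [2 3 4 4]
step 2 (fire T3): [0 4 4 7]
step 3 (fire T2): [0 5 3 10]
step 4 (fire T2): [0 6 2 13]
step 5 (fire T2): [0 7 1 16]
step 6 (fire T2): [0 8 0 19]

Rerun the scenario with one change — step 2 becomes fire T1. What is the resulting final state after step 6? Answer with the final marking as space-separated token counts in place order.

(re-executing from step 2 with the substitution; state before step 2: [2 3 4 4])
step 2 (fire T1): [0 3 4 5]
step 3 (fire T2): [0 4 3 8]
step 4 (fire T2): [0 5 2 11]
step 5 (fire T2): [0 6 1 14]
step 6 (fire T2): [0 7 0 17]

0 7 0 17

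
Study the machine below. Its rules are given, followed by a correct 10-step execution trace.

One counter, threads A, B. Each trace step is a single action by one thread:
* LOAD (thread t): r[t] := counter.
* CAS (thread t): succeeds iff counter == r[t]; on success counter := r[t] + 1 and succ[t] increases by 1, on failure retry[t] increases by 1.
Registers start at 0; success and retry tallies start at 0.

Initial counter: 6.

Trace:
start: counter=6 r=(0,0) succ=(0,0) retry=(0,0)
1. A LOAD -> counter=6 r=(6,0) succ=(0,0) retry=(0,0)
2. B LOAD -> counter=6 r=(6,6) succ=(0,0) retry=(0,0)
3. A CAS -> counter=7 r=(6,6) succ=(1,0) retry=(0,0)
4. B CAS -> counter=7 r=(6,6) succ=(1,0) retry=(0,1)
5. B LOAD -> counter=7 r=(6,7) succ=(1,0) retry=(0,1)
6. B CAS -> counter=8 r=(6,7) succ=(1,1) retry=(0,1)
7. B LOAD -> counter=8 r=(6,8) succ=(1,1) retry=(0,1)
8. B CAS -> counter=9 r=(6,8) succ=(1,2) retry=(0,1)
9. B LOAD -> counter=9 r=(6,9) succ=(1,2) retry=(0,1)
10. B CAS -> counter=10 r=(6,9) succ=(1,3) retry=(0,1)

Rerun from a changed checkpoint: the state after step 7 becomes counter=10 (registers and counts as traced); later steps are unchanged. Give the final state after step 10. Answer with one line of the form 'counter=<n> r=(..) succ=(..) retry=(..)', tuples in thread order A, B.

state after step 7 := counter=10 r=(6,8) succ=(1,1) retry=(0,1)
8. B CAS -> counter=10 r=(6,8) succ=(1,1) retry=(0,2)
9. B LOAD -> counter=10 r=(6,10) succ=(1,1) retry=(0,2)
10. B CAS -> counter=11 r=(6,10) succ=(1,2) retry=(0,2)

counter=11 r=(6,10) succ=(1,2) retry=(0,2)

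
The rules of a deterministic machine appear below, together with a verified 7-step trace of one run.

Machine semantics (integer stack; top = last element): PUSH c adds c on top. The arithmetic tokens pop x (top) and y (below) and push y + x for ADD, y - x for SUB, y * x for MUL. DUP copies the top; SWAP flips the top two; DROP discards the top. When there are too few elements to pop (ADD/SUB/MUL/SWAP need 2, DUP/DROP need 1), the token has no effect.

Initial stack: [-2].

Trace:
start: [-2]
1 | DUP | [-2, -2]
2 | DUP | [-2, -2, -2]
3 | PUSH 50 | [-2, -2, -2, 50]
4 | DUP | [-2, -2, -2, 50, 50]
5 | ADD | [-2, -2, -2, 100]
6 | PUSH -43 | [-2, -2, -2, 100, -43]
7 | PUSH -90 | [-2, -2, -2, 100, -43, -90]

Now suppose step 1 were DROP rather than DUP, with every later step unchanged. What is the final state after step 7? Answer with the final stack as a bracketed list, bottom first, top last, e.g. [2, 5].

[100, -43, -90]

(re-executing from step 1 with the substitution; state before step 1: [-2])
1 | DROP | []
2 | DUP | []
3 | PUSH 50 | [50]
4 | DUP | [50, 50]
5 | ADD | [100]
6 | PUSH -43 | [100, -43]
7 | PUSH -90 | [100, -43, -90]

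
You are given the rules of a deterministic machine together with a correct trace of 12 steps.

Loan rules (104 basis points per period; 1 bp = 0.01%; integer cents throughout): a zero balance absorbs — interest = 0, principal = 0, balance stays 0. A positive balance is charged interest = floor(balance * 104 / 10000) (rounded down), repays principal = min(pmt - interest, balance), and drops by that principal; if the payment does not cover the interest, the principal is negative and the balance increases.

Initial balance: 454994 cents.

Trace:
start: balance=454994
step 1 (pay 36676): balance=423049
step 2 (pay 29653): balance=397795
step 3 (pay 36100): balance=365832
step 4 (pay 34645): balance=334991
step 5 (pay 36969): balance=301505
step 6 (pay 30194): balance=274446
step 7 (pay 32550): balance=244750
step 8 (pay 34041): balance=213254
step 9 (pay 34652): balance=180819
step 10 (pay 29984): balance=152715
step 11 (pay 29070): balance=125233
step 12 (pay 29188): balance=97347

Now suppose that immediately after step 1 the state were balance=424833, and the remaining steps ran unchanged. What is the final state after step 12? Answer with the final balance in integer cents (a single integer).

99345

state after step 1 := balance=424833
step 2 (pay 29653): balance=399598
step 3 (pay 36100): balance=367653
step 4 (pay 34645): balance=336831
step 5 (pay 36969): balance=303365
step 6 (pay 30194): balance=276325
step 7 (pay 32550): balance=246648
step 8 (pay 34041): balance=215172
step 9 (pay 34652): balance=182757
step 10 (pay 29984): balance=154673
step 11 (pay 29070): balance=127211
step 12 (pay 29188): balance=99345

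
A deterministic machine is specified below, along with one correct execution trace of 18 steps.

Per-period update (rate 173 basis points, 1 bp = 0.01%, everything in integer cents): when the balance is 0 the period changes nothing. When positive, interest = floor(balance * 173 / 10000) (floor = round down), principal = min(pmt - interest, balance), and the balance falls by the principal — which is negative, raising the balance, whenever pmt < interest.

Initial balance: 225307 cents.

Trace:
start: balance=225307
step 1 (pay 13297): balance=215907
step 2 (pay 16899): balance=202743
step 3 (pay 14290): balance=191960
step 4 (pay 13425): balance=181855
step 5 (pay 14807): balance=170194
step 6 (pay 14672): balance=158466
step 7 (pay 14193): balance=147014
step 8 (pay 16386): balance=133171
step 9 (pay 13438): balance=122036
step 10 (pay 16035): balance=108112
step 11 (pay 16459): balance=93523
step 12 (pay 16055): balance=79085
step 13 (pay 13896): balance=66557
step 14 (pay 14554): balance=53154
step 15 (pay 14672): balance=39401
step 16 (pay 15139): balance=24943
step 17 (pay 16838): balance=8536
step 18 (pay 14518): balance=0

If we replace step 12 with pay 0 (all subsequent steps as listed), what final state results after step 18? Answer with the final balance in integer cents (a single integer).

(re-executing from step 12 with the substitution; state before step 12: balance=93523)
step 12 (pay 0): balance=95140
step 13 (pay 13896): balance=82889
step 14 (pay 14554): balance=69768
step 15 (pay 14672): balance=56302
step 16 (pay 15139): balance=42137
step 17 (pay 16838): balance=26027
step 18 (pay 14518): balance=11959

11959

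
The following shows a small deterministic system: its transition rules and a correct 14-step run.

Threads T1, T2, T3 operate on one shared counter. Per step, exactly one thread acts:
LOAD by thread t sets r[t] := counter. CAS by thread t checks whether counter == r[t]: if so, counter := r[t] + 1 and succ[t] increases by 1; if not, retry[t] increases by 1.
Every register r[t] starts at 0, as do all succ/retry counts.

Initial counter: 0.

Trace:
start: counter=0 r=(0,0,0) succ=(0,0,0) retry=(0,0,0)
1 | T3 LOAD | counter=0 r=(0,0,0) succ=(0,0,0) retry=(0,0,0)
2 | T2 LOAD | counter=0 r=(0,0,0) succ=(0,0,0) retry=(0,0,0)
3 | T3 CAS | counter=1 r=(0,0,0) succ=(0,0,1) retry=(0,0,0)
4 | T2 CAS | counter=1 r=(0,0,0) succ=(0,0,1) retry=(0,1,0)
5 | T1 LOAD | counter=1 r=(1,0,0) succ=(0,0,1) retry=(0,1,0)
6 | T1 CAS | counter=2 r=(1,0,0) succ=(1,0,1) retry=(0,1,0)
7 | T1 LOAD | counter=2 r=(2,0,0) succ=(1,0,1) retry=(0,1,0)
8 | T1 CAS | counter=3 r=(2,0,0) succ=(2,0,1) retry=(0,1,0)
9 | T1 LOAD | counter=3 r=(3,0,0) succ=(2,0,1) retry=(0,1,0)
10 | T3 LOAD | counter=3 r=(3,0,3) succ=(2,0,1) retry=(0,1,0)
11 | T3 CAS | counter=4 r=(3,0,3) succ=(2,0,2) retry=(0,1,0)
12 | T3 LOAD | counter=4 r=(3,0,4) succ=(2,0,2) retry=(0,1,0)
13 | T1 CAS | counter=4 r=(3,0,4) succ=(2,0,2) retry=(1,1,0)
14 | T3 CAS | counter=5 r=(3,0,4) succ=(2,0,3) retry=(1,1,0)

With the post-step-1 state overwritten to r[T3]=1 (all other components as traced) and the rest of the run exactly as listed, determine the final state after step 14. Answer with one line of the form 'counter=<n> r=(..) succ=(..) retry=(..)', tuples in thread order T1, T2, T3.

counter=5 r=(3,0,4) succ=(2,1,2) retry=(1,0,1)

state after step 1 := counter=0 r=(0,0,1) succ=(0,0,0) retry=(0,0,0)
2 | T2 LOAD | counter=0 r=(0,0,1) succ=(0,0,0) retry=(0,0,0)
3 | T3 CAS | counter=0 r=(0,0,1) succ=(0,0,0) retry=(0,0,1)
4 | T2 CAS | counter=1 r=(0,0,1) succ=(0,1,0) retry=(0,0,1)
5 | T1 LOAD | counter=1 r=(1,0,1) succ=(0,1,0) retry=(0,0,1)
6 | T1 CAS | counter=2 r=(1,0,1) succ=(1,1,0) retry=(0,0,1)
7 | T1 LOAD | counter=2 r=(2,0,1) succ=(1,1,0) retry=(0,0,1)
8 | T1 CAS | counter=3 r=(2,0,1) succ=(2,1,0) retry=(0,0,1)
9 | T1 LOAD | counter=3 r=(3,0,1) succ=(2,1,0) retry=(0,0,1)
10 | T3 LOAD | counter=3 r=(3,0,3) succ=(2,1,0) retry=(0,0,1)
11 | T3 CAS | counter=4 r=(3,0,3) succ=(2,1,1) retry=(0,0,1)
12 | T3 LOAD | counter=4 r=(3,0,4) succ=(2,1,1) retry=(0,0,1)
13 | T1 CAS | counter=4 r=(3,0,4) succ=(2,1,1) retry=(1,0,1)
14 | T3 CAS | counter=5 r=(3,0,4) succ=(2,1,2) retry=(1,0,1)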